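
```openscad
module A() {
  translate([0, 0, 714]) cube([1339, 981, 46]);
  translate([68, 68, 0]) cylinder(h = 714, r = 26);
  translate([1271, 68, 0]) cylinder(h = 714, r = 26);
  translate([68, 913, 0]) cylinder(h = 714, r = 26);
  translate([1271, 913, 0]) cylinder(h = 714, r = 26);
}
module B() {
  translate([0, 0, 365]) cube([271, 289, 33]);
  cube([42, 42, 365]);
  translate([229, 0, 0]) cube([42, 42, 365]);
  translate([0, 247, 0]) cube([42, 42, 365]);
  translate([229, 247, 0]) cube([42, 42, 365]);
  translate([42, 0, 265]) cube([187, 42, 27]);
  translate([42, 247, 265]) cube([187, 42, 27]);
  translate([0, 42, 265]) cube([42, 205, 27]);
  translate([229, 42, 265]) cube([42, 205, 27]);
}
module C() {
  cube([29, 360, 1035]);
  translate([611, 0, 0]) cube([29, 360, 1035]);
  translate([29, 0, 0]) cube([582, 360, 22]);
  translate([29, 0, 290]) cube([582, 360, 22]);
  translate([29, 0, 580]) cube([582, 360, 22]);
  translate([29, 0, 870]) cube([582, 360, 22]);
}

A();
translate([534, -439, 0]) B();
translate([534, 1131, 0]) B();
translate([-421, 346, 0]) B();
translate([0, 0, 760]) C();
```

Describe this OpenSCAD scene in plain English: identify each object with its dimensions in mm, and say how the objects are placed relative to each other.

A is a table with a 1339×981 mm rectangular top, 46 mm thick, top surface at z = 760 mm, supported by four round legs of 52 mm diameter, each leg's bounding box inset 42 mm from the nearest pair of top edges, running from the floor.

B is a simple wooden stool: a rectangular seat 271 mm (x) by 289 mm (y), 33 mm thick, top face at z = 398 mm, on four square legs, each 42×42 mm in cross-section. The legs rest on z = 0, each flush with a corner of the seat. Four stretchers, 42 mm wide and 27 mm tall, connect adjacent legs with their undersides at z = 265 mm, each running between the inner faces of the legs it joins and aligned with the legs' outer faces on the other axis.

C is a bookshelf 640 mm wide overall, 360 mm deep and 1035 mm tall. The two sides are 29 mm thick vertical panels. 4 horizontal shelves of 22 mm thickness span between the inner faces of the sides; the lowest shelf sits on the floor and shelves are stacked with a clear vertical gap of 268 mm between each pair.

Three stools sit around the table at the −y, +y, −x sides. The bookshelf is on top of the table.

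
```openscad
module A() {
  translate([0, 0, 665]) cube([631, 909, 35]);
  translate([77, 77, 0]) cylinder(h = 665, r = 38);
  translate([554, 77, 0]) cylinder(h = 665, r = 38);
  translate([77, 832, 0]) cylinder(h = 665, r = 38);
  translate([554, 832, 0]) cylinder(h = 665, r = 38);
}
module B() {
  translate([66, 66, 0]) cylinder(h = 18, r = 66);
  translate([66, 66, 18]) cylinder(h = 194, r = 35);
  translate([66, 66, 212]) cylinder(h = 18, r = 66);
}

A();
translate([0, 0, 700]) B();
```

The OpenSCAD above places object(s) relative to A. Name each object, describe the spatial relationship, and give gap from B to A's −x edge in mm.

The spool's min-x is at 0; the table's min-x is 0; gap = 0 mm.

A is a table. B is a spool. The spool is on top of the table. The gap from the spool to the table's −x edge is 0 mm.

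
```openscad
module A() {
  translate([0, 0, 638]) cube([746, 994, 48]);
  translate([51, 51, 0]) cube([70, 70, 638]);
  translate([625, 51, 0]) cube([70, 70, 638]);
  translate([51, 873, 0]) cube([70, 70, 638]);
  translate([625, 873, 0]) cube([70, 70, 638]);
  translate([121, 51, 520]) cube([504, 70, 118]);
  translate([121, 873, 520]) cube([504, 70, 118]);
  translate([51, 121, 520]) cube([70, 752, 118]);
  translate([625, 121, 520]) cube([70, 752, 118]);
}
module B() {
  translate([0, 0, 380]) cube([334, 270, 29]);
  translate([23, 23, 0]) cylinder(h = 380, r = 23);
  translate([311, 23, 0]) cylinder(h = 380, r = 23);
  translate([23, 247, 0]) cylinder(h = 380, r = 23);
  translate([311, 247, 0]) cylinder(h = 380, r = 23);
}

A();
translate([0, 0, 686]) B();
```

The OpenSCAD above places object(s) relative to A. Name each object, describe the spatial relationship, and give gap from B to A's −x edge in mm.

A is a table. B is a stool. The stool is on top of the table. The gap from the stool to the table's −x edge is 0 mm.

The stool's min-x is at 0; the table's min-x is 0; gap = 0 mm.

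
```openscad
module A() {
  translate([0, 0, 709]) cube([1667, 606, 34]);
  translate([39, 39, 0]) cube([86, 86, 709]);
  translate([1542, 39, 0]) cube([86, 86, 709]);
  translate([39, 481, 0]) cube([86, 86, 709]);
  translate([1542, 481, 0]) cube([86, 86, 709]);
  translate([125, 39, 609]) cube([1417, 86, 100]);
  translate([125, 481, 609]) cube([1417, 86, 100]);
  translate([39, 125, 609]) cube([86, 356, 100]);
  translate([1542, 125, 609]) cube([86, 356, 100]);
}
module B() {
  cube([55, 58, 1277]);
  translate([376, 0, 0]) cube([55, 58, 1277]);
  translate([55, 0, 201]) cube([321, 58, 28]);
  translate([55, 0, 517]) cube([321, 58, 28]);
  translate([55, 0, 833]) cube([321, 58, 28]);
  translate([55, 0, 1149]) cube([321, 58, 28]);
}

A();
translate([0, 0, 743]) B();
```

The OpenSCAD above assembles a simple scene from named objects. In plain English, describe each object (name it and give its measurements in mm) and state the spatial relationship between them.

A is a table with a 1667×606 mm rectangular top, 34 mm thick, top surface at z = 743 mm, supported by four 86×86 mm square legs, each inset 39 mm from the nearest pair of top edges, running from the floor. Four apron rails, 86 mm thick and 100 mm tall, run between adjacent legs with their top edges flush with the underside of the top and their outer faces flush with the legs' outer faces.

B is a wooden ladder with two side rails of 55×58 mm section and 1277 mm height, set 431 mm apart overall. Between them run 4 rectangular rungs (58 mm deep, 28 mm thick), front faces flush with the rails' −y face. The bottom of the first rung is 201 mm above the floor and each subsequent rung is 316 mm higher than the one below.

The ladder is on top of the table.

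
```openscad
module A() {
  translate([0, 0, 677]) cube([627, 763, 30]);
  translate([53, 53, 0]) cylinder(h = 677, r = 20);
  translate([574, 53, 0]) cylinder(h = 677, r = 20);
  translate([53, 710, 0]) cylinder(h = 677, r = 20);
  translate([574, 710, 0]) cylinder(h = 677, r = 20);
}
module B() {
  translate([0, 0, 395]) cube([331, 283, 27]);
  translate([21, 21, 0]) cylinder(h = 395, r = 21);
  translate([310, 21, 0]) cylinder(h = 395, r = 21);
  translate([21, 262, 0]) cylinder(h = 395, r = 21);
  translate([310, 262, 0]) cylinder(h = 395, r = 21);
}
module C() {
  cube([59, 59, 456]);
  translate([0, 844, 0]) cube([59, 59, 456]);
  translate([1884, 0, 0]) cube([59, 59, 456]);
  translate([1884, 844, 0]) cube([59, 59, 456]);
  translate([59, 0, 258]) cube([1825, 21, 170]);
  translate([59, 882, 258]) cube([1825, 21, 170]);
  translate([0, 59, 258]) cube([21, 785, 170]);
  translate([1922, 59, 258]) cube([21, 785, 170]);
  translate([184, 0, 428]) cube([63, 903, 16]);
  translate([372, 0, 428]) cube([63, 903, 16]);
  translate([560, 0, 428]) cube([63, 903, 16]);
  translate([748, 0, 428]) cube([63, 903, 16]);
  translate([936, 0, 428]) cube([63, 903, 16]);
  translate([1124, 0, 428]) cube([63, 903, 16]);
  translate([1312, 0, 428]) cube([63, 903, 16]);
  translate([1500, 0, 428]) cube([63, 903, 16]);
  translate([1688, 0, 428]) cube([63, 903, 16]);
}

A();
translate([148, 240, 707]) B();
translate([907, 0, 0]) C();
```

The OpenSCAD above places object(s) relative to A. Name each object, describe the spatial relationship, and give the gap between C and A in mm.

A is a table. B is a stool. C is a bed frame. The stool is on top of the table, centred. The bed frame is on the floor beside the table on its +x side. The gap between the bed frame and the table is 280 mm.

The bed frame's nearest face is 280 mm from the table's +x face.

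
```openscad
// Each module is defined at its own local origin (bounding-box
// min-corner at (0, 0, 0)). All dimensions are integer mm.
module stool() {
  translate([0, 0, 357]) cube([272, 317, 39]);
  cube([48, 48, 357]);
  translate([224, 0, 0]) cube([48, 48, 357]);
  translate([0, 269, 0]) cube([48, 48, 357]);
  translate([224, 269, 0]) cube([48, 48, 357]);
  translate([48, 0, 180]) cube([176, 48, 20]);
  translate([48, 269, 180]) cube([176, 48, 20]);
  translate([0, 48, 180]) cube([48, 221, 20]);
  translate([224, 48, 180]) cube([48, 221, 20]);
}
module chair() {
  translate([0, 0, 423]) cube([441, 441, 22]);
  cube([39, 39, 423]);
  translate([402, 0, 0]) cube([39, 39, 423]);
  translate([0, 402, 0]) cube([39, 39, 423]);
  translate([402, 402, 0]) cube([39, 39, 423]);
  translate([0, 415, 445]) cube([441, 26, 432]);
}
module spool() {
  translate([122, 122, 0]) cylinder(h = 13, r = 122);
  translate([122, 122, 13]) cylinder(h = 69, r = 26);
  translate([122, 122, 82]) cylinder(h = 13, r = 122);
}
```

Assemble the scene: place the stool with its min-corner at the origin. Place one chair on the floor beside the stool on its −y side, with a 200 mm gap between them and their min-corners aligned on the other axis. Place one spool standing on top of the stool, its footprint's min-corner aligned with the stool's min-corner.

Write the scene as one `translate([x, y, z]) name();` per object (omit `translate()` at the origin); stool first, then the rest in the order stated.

stool();
translate([0, -641, 0]) chair();
translate([0, 0, 396]) spool();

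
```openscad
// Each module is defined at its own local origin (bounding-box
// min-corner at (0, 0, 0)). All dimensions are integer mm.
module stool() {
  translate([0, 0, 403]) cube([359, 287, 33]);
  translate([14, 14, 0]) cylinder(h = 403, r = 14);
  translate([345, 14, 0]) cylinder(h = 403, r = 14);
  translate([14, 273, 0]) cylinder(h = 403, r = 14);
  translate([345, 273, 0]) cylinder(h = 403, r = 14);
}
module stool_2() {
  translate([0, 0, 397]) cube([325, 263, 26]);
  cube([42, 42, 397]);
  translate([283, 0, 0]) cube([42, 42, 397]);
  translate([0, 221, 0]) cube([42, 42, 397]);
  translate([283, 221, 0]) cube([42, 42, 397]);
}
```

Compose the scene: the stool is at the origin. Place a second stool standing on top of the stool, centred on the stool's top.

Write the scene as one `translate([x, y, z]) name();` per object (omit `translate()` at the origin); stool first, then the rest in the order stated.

stool();
translate([17, 12, 436]) stool_2();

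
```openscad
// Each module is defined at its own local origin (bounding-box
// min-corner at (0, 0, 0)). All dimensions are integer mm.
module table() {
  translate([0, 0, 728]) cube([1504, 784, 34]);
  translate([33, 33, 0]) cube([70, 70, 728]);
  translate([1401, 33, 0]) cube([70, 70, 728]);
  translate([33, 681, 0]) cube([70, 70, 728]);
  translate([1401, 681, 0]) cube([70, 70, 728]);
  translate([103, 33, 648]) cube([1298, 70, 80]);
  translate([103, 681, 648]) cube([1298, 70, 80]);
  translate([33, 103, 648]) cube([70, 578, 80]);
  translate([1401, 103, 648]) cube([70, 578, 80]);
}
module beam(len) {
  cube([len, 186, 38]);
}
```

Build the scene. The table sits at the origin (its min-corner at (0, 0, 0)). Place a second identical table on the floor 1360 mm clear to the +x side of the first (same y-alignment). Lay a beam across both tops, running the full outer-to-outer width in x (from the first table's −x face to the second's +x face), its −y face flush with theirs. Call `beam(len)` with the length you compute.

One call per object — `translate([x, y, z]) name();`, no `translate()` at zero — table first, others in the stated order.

table();
translate([2864, 0, 0]) table();
translate([0, 0, 762]) beam(4368);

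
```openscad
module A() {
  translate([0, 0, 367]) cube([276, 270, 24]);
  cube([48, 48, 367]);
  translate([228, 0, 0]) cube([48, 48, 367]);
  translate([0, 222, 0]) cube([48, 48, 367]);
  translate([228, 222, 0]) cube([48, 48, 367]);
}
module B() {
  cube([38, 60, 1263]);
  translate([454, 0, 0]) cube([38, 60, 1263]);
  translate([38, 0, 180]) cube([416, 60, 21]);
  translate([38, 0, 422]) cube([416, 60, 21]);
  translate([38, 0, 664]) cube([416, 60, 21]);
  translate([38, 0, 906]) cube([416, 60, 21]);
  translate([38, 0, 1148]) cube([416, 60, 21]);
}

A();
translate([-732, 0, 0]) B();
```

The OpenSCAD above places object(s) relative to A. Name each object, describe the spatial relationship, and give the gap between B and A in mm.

A is a stool. B is a ladder. The ladder is on the floor beside the stool on its −x side. The gap between the ladder and the stool is 240 mm.

The ladder's nearest face is 240 mm from the stool's −x face.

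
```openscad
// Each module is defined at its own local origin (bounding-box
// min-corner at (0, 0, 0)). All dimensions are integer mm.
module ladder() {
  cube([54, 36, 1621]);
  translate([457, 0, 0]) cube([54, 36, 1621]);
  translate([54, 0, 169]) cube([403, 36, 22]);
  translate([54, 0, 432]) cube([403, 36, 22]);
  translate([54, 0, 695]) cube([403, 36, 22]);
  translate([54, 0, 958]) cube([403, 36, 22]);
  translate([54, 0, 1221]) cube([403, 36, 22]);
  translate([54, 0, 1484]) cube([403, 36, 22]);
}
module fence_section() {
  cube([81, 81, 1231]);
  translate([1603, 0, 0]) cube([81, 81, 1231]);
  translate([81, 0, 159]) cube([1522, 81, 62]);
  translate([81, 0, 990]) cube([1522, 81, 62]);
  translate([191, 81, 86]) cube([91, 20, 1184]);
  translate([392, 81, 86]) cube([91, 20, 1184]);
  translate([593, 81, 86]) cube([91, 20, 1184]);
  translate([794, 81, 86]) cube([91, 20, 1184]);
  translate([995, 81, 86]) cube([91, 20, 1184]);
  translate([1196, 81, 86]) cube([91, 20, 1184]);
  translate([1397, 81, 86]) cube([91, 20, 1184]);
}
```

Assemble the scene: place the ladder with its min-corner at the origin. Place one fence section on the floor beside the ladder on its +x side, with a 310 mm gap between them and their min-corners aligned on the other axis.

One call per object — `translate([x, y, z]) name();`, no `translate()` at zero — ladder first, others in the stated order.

ladder();
translate([821, 0, 0]) fence_section();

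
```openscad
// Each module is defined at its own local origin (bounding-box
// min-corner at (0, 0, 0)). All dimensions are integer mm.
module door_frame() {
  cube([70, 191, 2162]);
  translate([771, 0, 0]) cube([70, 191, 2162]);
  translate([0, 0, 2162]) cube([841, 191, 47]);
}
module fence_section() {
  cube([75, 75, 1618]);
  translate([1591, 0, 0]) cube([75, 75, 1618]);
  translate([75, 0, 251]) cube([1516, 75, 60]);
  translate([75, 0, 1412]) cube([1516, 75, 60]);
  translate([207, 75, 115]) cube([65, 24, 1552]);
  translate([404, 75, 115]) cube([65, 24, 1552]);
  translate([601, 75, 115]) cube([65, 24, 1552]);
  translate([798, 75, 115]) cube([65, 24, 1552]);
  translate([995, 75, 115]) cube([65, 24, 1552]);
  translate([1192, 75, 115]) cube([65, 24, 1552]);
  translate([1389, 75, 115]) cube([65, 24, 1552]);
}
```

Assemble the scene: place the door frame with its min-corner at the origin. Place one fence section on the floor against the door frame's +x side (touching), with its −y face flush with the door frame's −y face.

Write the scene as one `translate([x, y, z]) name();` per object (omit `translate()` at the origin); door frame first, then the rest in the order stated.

door_frame();
translate([841, 0, 0]) fence_section();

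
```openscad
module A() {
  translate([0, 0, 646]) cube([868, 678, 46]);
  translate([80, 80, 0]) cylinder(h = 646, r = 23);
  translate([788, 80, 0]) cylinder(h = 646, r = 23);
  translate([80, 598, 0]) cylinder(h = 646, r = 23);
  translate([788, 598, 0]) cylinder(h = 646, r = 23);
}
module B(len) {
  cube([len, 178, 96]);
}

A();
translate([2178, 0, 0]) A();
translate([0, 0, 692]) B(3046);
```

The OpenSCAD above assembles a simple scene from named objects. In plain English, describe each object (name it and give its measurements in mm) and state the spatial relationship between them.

A is a rectangular dining table. The top is 868×678×46 mm with its upper surface at z = 692 mm. It stands on four round legs of 46 mm diameter, each leg's bounding box inset 57 mm from the nearest pair of top edges, running from the floor to the underside of the top.

B is a rectangular beam 3046 mm long (x), 178 mm deep (y), 96 mm thick (z).

The beam spans the tops of two tables placed 1310 mm apart, resting at z = 692 mm.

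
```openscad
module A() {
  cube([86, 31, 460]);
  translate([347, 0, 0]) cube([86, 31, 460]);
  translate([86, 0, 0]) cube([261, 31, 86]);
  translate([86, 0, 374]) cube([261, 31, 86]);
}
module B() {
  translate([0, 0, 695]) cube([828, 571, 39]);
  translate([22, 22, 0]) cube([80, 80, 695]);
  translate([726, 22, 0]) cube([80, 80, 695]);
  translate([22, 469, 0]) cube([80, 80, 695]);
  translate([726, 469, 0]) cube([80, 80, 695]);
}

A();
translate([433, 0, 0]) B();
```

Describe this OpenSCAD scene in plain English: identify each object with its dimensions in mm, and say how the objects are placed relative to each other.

A is a rectangular picture frame lying in the x–z plane (depth along y). The opening is 261 mm wide (x) by 288 mm tall (z), surrounded by a border 86 mm wide on all four sides. The frame is 31 mm deep and is made of two full-height vertical stiles with two horizontal rails fitted between them.

B is a table with a 828×571 mm rectangular top, 39 mm thick, top surface at z = 734 mm, supported by four 80×80 mm square legs, each inset 22 mm from the nearest pair of top edges, running from the floor.

The table is against the picture frame's +x side, with their −y faces flush.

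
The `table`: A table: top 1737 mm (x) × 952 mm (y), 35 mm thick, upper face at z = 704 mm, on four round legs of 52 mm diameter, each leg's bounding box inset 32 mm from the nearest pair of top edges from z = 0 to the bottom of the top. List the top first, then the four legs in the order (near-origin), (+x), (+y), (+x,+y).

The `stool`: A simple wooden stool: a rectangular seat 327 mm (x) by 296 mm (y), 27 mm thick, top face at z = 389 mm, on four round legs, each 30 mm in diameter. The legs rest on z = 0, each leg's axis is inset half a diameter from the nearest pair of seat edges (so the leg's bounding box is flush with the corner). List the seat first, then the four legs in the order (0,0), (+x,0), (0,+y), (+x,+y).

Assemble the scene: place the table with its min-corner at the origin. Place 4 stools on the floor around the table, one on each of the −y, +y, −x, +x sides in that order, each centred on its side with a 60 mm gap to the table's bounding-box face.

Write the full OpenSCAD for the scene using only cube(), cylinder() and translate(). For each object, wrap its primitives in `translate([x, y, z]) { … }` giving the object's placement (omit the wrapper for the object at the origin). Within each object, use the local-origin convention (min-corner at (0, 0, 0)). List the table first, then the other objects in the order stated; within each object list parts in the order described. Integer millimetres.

translate([0, 0, 669]) cube([1737, 952, 35]);
translate([58, 58, 0]) cylinder(h = 669, r = 26);
translate([1679, 58, 0]) cylinder(h = 669, r = 26);
translate([58, 894, 0]) cylinder(h = 669, r = 26);
translate([1679, 894, 0]) cylinder(h = 669, r = 26);
translate([705, -356, 0]) {
  translate([0, 0, 362]) cube([327, 296, 27]);
  translate([15, 15, 0]) cylinder(h = 362, r = 15);
  translate([312, 15, 0]) cylinder(h = 362, r = 15);
  translate([15, 281, 0]) cylinder(h = 362, r = 15);
  translate([312, 281, 0]) cylinder(h = 362, r = 15);
}
translate([705, 1012, 0]) {
  translate([0, 0, 362]) cube([327, 296, 27]);
  translate([15, 15, 0]) cylinder(h = 362, r = 15);
  translate([312, 15, 0]) cylinder(h = 362, r = 15);
  translate([15, 281, 0]) cylinder(h = 362, r = 15);
  translate([312, 281, 0]) cylinder(h = 362, r = 15);
}
translate([-387, 328, 0]) {
  translate([0, 0, 362]) cube([327, 296, 27]);
  translate([15, 15, 0]) cylinder(h = 362, r = 15);
  translate([312, 15, 0]) cylinder(h = 362, r = 15);
  translate([15, 281, 0]) cylinder(h = 362, r = 15);
  translate([312, 281, 0]) cylinder(h = 362, r = 15);
}
translate([1797, 328, 0]) {
  translate([0, 0, 362]) cube([327, 296, 27]);
  translate([15, 15, 0]) cylinder(h = 362, r = 15);
  translate([312, 15, 0]) cylinder(h = 362, r = 15);
  translate([15, 281, 0]) cylinder(h = 362, r = 15);
  translate([312, 281, 0]) cylinder(h = 362, r = 15);
}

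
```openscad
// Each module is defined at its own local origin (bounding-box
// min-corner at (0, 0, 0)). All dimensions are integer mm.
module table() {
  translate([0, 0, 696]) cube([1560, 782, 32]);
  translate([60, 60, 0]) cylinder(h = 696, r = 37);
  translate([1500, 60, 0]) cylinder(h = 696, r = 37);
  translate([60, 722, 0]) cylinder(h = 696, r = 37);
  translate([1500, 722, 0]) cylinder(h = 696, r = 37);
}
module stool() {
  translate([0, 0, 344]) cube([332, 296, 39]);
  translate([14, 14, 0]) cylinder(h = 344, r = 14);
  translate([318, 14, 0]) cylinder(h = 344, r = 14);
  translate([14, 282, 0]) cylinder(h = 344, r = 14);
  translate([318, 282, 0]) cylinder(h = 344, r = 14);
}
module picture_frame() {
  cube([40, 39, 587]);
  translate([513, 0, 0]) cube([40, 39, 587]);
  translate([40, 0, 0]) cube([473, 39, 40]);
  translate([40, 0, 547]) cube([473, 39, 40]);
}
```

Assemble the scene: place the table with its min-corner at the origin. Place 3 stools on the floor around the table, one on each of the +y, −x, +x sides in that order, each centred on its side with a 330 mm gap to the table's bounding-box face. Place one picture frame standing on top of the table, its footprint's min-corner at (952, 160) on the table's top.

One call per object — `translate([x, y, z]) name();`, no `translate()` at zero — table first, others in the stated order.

table();
translate([614, 1112, 0]) stool();
translate([-662, 243, 0]) stool();
translate([1890, 243, 0]) stool();
translate([952, 160, 728]) picture_frame();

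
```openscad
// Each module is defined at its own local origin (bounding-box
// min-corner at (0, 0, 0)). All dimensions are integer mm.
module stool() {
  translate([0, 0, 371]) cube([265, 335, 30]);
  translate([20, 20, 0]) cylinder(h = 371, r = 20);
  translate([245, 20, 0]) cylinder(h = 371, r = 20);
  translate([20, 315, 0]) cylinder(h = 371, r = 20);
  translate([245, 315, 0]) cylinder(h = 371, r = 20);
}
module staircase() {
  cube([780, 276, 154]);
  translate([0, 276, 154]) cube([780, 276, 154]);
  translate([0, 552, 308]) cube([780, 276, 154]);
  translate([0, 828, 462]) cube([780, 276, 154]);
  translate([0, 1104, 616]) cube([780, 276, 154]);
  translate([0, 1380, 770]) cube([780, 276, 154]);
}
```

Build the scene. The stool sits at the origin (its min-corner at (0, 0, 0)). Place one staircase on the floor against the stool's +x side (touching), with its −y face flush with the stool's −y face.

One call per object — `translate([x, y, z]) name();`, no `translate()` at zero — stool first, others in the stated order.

stool();
translate([265, 0, 0]) staircase();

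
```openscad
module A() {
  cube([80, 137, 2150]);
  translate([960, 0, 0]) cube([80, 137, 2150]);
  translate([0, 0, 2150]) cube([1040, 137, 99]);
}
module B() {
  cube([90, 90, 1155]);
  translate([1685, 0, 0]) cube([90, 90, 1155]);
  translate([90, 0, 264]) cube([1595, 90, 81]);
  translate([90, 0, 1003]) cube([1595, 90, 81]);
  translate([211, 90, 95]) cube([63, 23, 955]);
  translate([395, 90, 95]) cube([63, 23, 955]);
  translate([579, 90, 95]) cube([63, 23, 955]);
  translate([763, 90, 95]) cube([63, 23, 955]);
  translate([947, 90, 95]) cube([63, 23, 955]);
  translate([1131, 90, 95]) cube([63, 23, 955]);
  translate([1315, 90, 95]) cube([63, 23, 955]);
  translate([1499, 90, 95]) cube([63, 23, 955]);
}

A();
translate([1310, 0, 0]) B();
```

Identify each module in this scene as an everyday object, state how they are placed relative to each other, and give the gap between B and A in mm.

A is a door frame. B is a fence section. The fence section is on the floor beside the door frame on its +x side. The gap between the fence section and the door frame is 270 mm.

The fence section's nearest face is 270 mm from the door frame's +x face.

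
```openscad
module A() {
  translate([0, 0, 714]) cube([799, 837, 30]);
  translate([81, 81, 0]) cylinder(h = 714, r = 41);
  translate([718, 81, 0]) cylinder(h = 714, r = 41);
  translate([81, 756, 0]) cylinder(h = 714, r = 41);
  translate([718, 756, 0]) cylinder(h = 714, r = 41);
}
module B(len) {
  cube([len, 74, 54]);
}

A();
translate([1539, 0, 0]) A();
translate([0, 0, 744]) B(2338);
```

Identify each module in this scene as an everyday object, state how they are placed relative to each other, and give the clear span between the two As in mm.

A is a table. B is a beam. A beam spans the tops of two tables. The clear span between the two tables is 740 mm.

Second table starts at x = 1539; first ends at x = 799; clear span = 1539 − 799 = 740 mm.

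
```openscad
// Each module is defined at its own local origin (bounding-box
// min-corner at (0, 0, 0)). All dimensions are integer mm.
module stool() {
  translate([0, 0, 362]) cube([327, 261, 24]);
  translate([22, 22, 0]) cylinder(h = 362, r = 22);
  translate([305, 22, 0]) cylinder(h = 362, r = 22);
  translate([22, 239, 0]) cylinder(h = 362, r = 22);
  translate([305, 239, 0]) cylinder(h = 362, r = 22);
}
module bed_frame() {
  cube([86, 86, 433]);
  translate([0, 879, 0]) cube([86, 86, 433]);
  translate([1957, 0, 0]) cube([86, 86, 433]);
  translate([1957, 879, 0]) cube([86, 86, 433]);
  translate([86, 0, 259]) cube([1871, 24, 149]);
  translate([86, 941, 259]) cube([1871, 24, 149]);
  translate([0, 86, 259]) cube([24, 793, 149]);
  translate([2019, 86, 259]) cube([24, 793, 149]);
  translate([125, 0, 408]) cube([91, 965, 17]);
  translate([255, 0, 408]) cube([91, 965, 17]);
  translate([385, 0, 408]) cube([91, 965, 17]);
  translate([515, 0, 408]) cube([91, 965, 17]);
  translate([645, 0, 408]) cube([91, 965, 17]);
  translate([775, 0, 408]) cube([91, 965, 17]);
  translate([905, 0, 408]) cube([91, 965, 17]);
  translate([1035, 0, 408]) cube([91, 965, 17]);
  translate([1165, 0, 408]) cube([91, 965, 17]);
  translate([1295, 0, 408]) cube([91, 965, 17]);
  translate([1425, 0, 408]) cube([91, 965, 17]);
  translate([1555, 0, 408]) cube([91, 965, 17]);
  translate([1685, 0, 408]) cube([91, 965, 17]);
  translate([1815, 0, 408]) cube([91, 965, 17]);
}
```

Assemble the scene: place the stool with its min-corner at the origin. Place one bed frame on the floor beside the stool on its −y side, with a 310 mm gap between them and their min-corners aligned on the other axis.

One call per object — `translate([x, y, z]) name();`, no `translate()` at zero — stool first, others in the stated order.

stool();
translate([0, -1275, 0]) bed_frame();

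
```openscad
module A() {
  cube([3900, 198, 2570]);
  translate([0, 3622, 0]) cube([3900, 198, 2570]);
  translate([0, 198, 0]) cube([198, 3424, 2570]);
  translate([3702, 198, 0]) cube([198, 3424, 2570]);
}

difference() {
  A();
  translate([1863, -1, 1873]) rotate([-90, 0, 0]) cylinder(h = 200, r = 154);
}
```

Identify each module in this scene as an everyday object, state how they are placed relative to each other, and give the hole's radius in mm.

A is a house frame. The house frame has a circular hole through its front wall. The hole's radius is 154 mm.

The subtracted cylinder has r = 154 mm.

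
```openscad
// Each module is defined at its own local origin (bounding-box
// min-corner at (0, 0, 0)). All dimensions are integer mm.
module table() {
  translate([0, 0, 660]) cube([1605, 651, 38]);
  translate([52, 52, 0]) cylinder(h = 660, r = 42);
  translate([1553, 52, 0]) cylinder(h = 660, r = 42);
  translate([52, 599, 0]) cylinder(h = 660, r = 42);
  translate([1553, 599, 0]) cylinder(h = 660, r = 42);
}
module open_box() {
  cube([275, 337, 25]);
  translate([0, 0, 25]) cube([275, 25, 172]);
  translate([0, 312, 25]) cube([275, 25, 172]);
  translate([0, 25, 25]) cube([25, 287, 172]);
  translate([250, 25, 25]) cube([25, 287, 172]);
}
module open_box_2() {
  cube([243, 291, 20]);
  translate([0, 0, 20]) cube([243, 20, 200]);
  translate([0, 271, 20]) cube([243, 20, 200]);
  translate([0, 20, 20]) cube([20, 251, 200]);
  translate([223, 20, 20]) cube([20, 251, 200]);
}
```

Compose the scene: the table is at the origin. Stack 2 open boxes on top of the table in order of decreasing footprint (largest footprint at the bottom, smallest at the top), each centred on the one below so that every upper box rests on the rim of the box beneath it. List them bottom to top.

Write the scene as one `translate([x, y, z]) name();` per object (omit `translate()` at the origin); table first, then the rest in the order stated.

table();
translate([665, 157, 698]) open_box();
translate([681, 180, 895]) open_box_2();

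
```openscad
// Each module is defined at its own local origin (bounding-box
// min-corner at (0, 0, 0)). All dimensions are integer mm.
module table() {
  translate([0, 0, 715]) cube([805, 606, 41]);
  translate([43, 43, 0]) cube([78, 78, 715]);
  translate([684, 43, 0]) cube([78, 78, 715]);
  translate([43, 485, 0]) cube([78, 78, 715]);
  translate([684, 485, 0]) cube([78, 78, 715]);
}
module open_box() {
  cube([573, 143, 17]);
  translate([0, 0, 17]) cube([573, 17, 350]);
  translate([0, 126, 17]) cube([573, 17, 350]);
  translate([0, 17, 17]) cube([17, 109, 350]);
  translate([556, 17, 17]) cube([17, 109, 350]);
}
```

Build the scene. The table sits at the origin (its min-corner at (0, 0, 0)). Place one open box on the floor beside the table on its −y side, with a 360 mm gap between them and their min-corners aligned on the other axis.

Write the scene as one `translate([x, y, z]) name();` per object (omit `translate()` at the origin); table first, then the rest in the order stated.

table();
translate([0, -503, 0]) open_box();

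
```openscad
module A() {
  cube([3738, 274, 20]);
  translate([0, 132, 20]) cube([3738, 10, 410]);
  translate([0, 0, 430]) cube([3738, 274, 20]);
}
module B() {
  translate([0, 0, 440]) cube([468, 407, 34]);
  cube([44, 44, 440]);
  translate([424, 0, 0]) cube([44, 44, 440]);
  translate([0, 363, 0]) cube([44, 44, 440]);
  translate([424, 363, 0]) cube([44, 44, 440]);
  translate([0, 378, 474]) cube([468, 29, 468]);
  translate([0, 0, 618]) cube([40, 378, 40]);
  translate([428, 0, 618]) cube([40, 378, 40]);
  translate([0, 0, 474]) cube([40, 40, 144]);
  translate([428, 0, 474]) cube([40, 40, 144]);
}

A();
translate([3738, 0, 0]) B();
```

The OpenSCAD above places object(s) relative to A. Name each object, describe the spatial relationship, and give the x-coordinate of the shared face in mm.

The I-beam's +x face and the chair's −x face are both at x = 3738 mm.

A is an I-beam. B is a chair. The chair is against the I-beam's +x side, with their −y faces flush. The x-coordinate of the shared face is 3738 mm.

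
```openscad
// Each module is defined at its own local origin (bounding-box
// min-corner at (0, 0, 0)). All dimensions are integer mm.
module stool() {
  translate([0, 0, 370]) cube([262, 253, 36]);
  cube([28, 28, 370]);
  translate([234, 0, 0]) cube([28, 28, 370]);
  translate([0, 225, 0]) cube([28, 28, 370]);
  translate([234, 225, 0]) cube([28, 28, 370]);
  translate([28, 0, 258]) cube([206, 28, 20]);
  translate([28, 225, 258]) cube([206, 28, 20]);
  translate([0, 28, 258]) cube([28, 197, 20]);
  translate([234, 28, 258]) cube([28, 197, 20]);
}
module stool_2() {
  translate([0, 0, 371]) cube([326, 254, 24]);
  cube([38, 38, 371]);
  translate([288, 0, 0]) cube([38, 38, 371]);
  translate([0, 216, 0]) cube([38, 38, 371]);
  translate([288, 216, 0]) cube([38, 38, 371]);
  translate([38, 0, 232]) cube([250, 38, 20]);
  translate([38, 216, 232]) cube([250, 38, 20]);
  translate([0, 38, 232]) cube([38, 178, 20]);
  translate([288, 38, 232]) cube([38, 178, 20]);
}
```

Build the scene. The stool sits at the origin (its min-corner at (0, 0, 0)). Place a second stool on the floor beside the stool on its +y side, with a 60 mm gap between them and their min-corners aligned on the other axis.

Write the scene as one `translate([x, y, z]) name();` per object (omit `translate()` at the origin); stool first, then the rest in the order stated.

stool();
translate([0, 313, 0]) stool_2();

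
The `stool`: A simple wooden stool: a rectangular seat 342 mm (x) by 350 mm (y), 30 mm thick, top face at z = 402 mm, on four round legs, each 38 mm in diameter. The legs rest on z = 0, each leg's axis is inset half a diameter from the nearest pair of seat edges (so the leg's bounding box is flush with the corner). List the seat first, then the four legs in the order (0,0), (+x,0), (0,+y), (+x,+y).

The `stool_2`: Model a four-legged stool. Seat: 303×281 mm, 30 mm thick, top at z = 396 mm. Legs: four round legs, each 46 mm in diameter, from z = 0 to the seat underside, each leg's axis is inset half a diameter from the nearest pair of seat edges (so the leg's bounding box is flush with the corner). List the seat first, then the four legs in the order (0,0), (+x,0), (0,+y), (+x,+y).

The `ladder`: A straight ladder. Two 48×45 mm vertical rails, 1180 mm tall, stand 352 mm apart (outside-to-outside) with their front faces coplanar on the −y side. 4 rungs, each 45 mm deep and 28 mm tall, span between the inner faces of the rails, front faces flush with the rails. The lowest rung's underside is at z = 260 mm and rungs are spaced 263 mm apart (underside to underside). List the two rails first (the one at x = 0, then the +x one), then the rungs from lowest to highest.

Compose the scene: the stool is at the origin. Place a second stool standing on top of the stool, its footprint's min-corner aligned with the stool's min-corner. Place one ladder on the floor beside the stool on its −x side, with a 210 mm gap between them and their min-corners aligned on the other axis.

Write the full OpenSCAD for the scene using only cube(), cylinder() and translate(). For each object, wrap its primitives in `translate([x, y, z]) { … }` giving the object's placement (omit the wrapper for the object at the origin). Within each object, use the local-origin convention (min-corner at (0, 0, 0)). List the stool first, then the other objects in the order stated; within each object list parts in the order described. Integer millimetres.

translate([0, 0, 372]) cube([342, 350, 30]);
translate([19, 19, 0]) cylinder(h = 372, r = 19);
translate([323, 19, 0]) cylinder(h = 372, r = 19);
translate([19, 331, 0]) cylinder(h = 372, r = 19);
translate([323, 331, 0]) cylinder(h = 372, r = 19);
translate([0, 0, 402]) {
  translate([0, 0, 366]) cube([303, 281, 30]);
  translate([23, 23, 0]) cylinder(h = 366, r = 23);
  translate([280, 23, 0]) cylinder(h = 366, r = 23);
  translate([23, 258, 0]) cylinder(h = 366, r = 23);
  translate([280, 258, 0]) cylinder(h = 366, r = 23);
}
translate([-562, 0, 0]) {
  cube([48, 45, 1180]);
  translate([304, 0, 0]) cube([48, 45, 1180]);
  translate([48, 0, 260]) cube([256, 45, 28]);
  translate([48, 0, 523]) cube([256, 45, 28]);
  translate([48, 0, 786]) cube([256, 45, 28]);
  translate([48, 0, 1049]) cube([256, 45, 28]);
}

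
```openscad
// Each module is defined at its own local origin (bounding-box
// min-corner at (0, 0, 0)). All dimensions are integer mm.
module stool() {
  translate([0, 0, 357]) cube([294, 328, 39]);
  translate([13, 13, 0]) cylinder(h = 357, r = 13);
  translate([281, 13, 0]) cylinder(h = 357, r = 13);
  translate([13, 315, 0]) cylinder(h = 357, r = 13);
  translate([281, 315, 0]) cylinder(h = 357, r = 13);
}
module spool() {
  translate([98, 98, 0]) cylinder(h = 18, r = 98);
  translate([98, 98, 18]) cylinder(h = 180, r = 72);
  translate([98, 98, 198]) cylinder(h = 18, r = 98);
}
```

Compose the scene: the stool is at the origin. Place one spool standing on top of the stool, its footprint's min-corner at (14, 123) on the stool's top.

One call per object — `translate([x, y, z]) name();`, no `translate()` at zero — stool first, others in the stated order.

stool();
translate([14, 123, 396]) spool();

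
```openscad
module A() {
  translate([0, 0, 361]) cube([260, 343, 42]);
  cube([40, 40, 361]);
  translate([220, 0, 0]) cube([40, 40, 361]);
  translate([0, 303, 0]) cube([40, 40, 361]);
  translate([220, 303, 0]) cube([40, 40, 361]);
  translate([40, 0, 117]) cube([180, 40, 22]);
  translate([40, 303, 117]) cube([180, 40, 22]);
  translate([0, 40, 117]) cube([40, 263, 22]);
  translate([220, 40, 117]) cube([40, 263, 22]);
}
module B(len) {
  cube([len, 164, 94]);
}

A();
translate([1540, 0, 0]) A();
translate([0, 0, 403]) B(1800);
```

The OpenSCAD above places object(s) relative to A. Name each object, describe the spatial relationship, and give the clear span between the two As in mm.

Second stool starts at x = 1540; first ends at x = 260; clear span = 1540 − 260 = 1280 mm.

A is a stool. B is a beam. A beam spans the tops of two stools. The clear span between the two stools is 1280 mm.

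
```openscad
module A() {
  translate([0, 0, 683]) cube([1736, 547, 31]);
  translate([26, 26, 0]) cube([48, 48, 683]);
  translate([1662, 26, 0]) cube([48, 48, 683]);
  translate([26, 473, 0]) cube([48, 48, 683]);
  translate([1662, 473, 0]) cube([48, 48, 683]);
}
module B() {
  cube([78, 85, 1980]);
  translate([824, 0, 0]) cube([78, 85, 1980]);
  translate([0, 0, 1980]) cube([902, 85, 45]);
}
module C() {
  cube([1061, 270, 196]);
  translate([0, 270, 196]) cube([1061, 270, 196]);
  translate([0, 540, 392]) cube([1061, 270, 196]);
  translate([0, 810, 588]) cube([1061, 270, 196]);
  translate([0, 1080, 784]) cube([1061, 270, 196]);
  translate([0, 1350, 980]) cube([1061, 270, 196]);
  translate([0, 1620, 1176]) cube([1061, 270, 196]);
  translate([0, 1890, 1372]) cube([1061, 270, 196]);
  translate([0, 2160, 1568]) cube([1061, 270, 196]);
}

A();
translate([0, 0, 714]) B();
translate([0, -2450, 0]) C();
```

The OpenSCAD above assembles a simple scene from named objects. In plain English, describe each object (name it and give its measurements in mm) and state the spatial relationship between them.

A is a table with a 1736×547 mm rectangular top, 31 mm thick, top surface at z = 714 mm, supported by four 48×48 mm square legs, each inset 26 mm from the nearest pair of top edges, running from the floor.

B is a rectangular door frame: two vertical jambs of 78×85 mm section, 1980 mm tall, with a clear opening 746 mm wide between their inner faces. A header 45 mm tall and 85 mm deep lies on top of the jambs and spans the full outside width.

C is a run of 9 identical solid stair steps. Each tread is 1061×270 mm and each step block is 196 mm high. Step 1 rests on the floor; step k is offset from step 1 by (k−1)×270 mm in y and (k−1)×196 mm in z.

The door frame is on top of the table. The staircase is on the floor beside the table on its −y side.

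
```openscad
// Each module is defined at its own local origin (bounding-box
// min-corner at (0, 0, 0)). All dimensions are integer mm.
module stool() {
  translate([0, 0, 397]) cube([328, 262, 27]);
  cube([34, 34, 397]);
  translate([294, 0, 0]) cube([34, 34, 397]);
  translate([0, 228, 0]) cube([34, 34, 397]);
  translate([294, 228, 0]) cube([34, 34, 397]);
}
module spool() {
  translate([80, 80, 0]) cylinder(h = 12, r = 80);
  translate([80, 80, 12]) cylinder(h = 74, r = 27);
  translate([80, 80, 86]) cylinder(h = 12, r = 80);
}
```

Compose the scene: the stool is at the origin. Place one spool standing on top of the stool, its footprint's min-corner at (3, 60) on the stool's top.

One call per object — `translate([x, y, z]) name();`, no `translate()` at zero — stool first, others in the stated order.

stool();
translate([3, 60, 424]) spool();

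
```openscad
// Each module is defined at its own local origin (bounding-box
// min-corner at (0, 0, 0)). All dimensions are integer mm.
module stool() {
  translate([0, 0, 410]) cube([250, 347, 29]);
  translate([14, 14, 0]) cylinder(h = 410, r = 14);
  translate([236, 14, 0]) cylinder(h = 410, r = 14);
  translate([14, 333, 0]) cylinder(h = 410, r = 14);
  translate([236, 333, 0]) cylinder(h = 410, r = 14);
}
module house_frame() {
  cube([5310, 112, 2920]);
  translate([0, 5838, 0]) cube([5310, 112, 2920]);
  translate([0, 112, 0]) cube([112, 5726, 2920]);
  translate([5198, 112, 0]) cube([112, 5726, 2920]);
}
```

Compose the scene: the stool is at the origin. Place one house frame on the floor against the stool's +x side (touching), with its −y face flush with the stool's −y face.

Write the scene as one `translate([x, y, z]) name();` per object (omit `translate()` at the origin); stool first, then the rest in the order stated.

stool();
translate([250, 0, 0]) house_frame();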